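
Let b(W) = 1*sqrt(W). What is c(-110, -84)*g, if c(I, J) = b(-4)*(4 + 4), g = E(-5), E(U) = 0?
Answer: 0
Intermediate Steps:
g = 0
b(W) = sqrt(W)
c(I, J) = 16*I (c(I, J) = sqrt(-4)*(4 + 4) = (2*I)*8 = 16*I)
c(-110, -84)*g = (16*I)*0 = 0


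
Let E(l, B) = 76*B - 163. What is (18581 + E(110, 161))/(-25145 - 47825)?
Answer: -15327/36485 ≈ -0.42009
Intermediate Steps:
E(l, B) = -163 + 76*B
(18581 + E(110, 161))/(-25145 - 47825) = (18581 + (-163 + 76*161))/(-25145 - 47825) = (18581 + (-163 + 12236))/(-72970) = (18581 + 12073)*(-1/72970) = 30654*(-1/72970) = -15327/36485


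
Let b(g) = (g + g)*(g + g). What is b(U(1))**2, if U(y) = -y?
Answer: 16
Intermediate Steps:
b(g) = 4*g**2 (b(g) = (2*g)*(2*g) = 4*g**2)
b(U(1))**2 = (4*(-1*1)**2)**2 = (4*(-1)**2)**2 = (4*1)**2 = 4**2 = 16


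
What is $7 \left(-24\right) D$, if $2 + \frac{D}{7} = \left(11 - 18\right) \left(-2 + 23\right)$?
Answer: $175224$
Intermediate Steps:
$D = -1043$ ($D = -14 + 7 \left(11 - 18\right) \left(-2 + 23\right) = -14 + 7 \left(\left(-7\right) 21\right) = -14 + 7 \left(-147\right) = -14 - 1029 = -1043$)
$7 \left(-24\right) D = 7 \left(-24\right) \left(-1043\right) = \left(-168\right) \left(-1043\right) = 175224$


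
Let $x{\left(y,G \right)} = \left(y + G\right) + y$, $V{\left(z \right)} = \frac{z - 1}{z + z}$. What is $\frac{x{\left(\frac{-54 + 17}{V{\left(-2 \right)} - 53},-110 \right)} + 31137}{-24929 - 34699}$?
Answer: $- \frac{6484939}{12462252} \approx -0.52037$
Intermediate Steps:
$V{\left(z \right)} = \frac{-1 + z}{2 z}$
$x{\left(y,G \right)} = G + 2 y$ ($x{\left(y,G \right)} = \left(G + y\right) + y = G + 2 y$)
$\frac{x{\left(\frac{-54 + 17}{V{\left(-2 \right)} - 53},-110 \right)} + 31137}{-24929 - 34699} = \frac{\left(-110 + 2 \frac{-54 + 17}{\frac{-1 - 2}{2 \left(-2\right)} - 53}\right) + 31137}{-24929 - 34699} = \frac{\left(-110 + 2 \left(- \frac{37}{\frac{1}{2} \left(- \frac{1}{2}\right) \left(-3\right) - 53}\right)\right) + 31137}{-59628} = \left(\left(-110 + 2 \left(- \frac{37}{\frac{3}{4} - 53}\right)\right) + 31137\right) \left(- \frac{1}{59628}\right) = \left(\left(-110 + 2 \left(- \frac{37}{- \frac{209}{4}}\right)\right) + 31137\right) \left(- \frac{1}{59628}\right) = \left(\left(-110 + 2 \left(\left(-37\right) \left(- \frac{4}{209}\right)\right)\right) + 31137\right) \left(- \frac{1}{59628}\right) = \left(\left(-110 + 2 \cdot \frac{148}{209}\right) + 31137\right) \left(- \frac{1}{59628}\right) = \left(\left(-110 + \frac{296}{209}\right) + 31137\right) \left(- \frac{1}{59628}\right) = \left(- \frac{22694}{209} + 31137\right) \left(- \frac{1}{59628}\right) = \frac{6484939}{209} \left(- \frac{1}{59628}\right) = - \frac{6484939}{12462252}$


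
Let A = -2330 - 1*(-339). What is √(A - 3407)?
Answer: I*√5398 ≈ 73.471*I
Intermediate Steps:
A = -1991 (A = -2330 + 339 = -1991)
√(A - 3407) = √(-1991 - 3407) = √(-5398) = I*√5398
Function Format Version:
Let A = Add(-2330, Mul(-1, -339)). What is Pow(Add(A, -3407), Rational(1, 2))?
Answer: Mul(I, Pow(5398, Rational(1, 2))) ≈ Mul(73.471, I)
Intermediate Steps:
A = -1991 (A = Add(-2330, 339) = -1991)
Pow(Add(A, -3407), Rational(1, 2)) = Pow(Add(-1991, -3407), Rational(1, 2)) = Pow(-5398, Rational(1, 2)) = Mul(I, Pow(5398, Rational(1, 2)))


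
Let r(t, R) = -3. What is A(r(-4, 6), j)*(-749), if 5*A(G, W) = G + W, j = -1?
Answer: 2996/5 ≈ 599.20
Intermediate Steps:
A(G, W) = G/5 + W/5 (A(G, W) = (G + W)/5 = G/5 + W/5)
A(r(-4, 6), j)*(-749) = ((1/5)*(-3) + (1/5)*(-1))*(-749) = (-3/5 - 1/5)*(-749) = -4/5*(-749) = 2996/5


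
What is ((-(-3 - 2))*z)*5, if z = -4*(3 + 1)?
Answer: -400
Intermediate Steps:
z = -16 (z = -4*4 = -16)
((-(-3 - 2))*z)*5 = (-(-3 - 2)*(-16))*5 = (-1*(-5)*(-16))*5 = (5*(-16))*5 = -80*5 = -400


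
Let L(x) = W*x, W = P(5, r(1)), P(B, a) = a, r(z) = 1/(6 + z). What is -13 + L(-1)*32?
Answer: -123/7 ≈ -17.571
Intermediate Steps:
W = ⅐ (W = 1/(6 + 1) = 1/7 = ⅐ ≈ 0.14286)
L(x) = x/7
-13 + L(-1)*32 = -13 + ((⅐)*(-1))*32 = -13 - ⅐*32 = -13 - 32/7 = -123/7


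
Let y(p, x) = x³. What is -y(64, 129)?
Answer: -2146689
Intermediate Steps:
-y(64, 129) = -1*129³ = -1*2146689 = -2146689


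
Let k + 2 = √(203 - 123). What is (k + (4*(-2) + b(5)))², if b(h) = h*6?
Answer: 480 + 160*√5 ≈ 837.77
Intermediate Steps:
b(h) = 6*h
k = -2 + 4*√5 (k = -2 + √(203 - 123) = -2 + √80 = -2 + 4*√5 ≈ 6.9443)
(k + (4*(-2) + b(5)))² = ((-2 + 4*√5) + (4*(-2) + 6*5))² = ((-2 + 4*√5) + (-8 + 30))² = ((-2 + 4*√5) + 22)² = (20 + 4*√5)²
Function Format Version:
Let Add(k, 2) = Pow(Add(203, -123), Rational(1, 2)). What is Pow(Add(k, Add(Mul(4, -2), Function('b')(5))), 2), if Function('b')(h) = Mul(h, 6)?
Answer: Add(480, Mul(160, Pow(5, Rational(1, 2)))) ≈ 837.77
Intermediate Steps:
Function('b')(h) = Mul(6, h)
k = Add(-2, Mul(4, Pow(5, Rational(1, 2)))) (k = Add(-2, Pow(Add(203, -123), Rational(1, 2))) = Add(-2, Pow(80, Rational(1, 2))) = Add(-2, Mul(4, Pow(5, Rational(1, 2)))) ≈ 6.9443)
Pow(Add(k, Add(Mul(4, -2), Function('b')(5))), 2) = Pow(Add(Add(-2, Mul(4, Pow(5, Rational(1, 2)))), Add(Mul(4, -2), Mul(6, 5))), 2) = Pow(Add(Add(-2, Mul(4, Pow(5, Rational(1, 2)))), Add(-8, 30)), 2) = Pow(Add(Add(-2, Mul(4, Pow(5, Rational(1, 2)))), 22), 2) = Pow(Add(20, Mul(4, Pow(5, Rational(1, 2)))), 2)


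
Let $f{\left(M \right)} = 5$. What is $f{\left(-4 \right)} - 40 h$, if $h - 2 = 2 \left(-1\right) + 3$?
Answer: $-115$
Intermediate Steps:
$h = 3$ ($h = 2 + \left(2 \left(-1\right) + 3\right) = 2 + \left(-2 + 3\right) = 2 + 1 = 3$)
$f{\left(-4 \right)} - 40 h = 5 - 120 = -115$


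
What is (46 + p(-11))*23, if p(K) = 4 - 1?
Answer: 1127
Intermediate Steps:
p(K) = 3
(46 + p(-11))*23 = (46 + 3)*23 = 49*23 = 1127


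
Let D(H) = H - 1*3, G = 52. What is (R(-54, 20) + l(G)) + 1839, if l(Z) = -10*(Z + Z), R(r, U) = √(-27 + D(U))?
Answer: 799 + I*√10 ≈ 799.0 + 3.1623*I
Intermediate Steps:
D(H) = -3 + H (D(H) = H - 3 = -3 + H)
R(r, U) = √(-30 + U) (R(r, U) = √(-27 + (-3 + U)) = √(-30 + U))
l(Z) = -20*Z
(R(-54, 20) + l(G)) + 1839 = (√(-30 + 20) - 20*52) + 1839 = (√(-10) - 1040) + 1839 = (I*√10 - 1040) + 1839 = (-1040 + I*√10) + 1839 = 799 + I*√10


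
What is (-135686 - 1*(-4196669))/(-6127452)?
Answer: -1353661/2042484 ≈ -0.66275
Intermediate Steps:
(-135686 - 1*(-4196669))/(-6127452) = (-135686 + 4196669)*(-1/6127452) = 4060983*(-1/6127452) = -1353661/2042484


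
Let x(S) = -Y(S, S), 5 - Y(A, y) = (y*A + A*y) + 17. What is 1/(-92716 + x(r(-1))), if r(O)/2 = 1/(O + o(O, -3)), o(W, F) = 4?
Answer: -9/834328 ≈ -1.0787e-5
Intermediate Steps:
Y(A, y) = -12 - 2*A*y (Y(A, y) = 5 - ((y*A + A*y) + 17) = 5 - ((A*y + A*y) + 17) = 5 - (2*A*y + 17) = 5 - (17 + 2*A*y) = 5 + (-17 - 2*A*y) = -12 - 2*A*y)
r(O) = 2/(4 + O) (r(O) = 2/(O + 4) = 2/(4 + O))
x(S) = 12 + 2*S² (x(S) = -(-12 - 2*S*S) = -(-12 - 2*S²) = 12 + 2*S²)
1/(-92716 + x(r(-1))) = 1/(-92716 + (12 + 2*(2/(4 - 1))²)) = 1/(-92716 + (12 + 2*(2/3)²)) = 1/(-92716 + (12 + 2*(2*(⅓))²)) = 1/(-92716 + (12 + 2*(⅔)²)) = 1/(-92716 + (12 + 2*(4/9))) = 1/(-92716 + (12 + 8/9)) = 1/(-92716 + 116/9) = 1/(-834328/9) = -9/834328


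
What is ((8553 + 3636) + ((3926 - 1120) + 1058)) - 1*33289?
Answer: -17236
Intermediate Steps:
((8553 + 3636) + ((3926 - 1120) + 1058)) - 1*33289 = (12189 + (2806 + 1058)) - 33289 = (12189 + 3864) - 33289 = 16053 - 33289 = -17236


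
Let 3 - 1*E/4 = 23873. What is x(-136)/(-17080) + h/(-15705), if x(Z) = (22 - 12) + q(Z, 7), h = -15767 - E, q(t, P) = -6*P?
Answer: -3780543/745115 ≈ -5.0738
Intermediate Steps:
E = -95480 (E = 12 - 4*23873 = 12 - 95492 = -95480)
h = 79713 (h = -15767 - 1*(-95480) = -15767 + 95480 = 79713)
x(Z) = -32 (x(Z) = (22 - 12) - 6*7 = 10 - 42 = -32)
x(-136)/(-17080) + h/(-15705) = -32/(-17080) + 79713/(-15705) = -32*(-1/17080) + 79713*(-1/15705) = 4/2135 - 8857/1745 = -3780543/745115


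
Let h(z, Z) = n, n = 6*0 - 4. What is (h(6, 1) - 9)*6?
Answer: -78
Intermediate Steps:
n = -4 (n = 0 - 4 = -4)
h(z, Z) = -4
(h(6, 1) - 9)*6 = (-4 - 9)*6 = -13*6 = -78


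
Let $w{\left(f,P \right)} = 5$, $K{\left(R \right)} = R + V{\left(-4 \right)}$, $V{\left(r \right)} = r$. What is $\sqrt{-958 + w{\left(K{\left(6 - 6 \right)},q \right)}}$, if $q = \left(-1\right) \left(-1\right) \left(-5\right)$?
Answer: $i \sqrt{953} \approx 30.871 i$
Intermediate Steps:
$q = -5$ ($q = 1 \left(-5\right) = -5$)
$K{\left(R \right)} = -4 + R$ ($K{\left(R \right)} = R - 4 = -4 + R$)
$\sqrt{-958 + w{\left(K{\left(6 - 6 \right)},q \right)}} = \sqrt{-958 + 5} = \sqrt{-953} = i \sqrt{953}$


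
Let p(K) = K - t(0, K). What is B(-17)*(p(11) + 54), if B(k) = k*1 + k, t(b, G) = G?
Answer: -1836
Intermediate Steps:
B(k) = 2*k (B(k) = k + k = 2*k)
p(K) = 0 (p(K) = K - K = 0)
B(-17)*(p(11) + 54) = (2*(-17))*(0 + 54) = -34*54 = -1836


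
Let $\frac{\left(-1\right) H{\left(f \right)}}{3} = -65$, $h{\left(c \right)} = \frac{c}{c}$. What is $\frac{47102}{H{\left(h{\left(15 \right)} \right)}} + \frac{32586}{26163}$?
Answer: $\frac{137631544}{566865} \approx 242.79$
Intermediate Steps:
$h{\left(c \right)} = 1$
$H{\left(f \right)} = 195$ ($H{\left(f \right)} = \left(-3\right) \left(-65\right) = 195$)
$\frac{47102}{H{\left(h{\left(15 \right)} \right)}} + \frac{32586}{26163} = \frac{47102}{195} + \frac{32586}{26163} = 47102 \cdot \frac{1}{195} + 32586 \cdot \frac{1}{26163} = \frac{47102}{195} + \frac{10862}{8721} = \frac{137631544}{566865}$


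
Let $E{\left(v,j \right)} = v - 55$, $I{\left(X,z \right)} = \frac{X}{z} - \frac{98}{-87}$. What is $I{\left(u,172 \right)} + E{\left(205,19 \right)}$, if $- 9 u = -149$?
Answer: $\frac{6788689}{44892} \approx 151.22$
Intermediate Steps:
$u = \frac{149}{9}$ ($u = \left(- \frac{1}{9}\right) \left(-149\right) = \frac{149}{9} \approx 16.556$)
$I{\left(X,z \right)} = \frac{98}{87} + \frac{X}{z}$ ($I{\left(X,z \right)} = \frac{X}{z} - - \frac{98}{87} = \frac{X}{z} + \frac{98}{87} = \frac{98}{87} + \frac{X}{z}$)
$E{\left(v,j \right)} = -55 + v$ ($E{\left(v,j \right)} = v - 55 = -55 + v$)
$I{\left(u,172 \right)} + E{\left(205,19 \right)} = \left(\frac{98}{87} + \frac{149}{9 \cdot 172}\right) + \left(-55 + 205\right) = \left(\frac{98}{87} + \frac{149}{9} \cdot \frac{1}{172}\right) + 150 = \left(\frac{98}{87} + \frac{149}{1548}\right) + 150 = \frac{54889}{44892} + 150 = \frac{6788689}{44892}$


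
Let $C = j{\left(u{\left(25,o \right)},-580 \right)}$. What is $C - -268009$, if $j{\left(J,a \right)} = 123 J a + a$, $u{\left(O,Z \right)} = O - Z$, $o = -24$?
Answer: $-3228231$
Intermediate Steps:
$j{\left(J,a \right)} = a + 123 J a$ ($j{\left(J,a \right)} = 123 J a + a = a + 123 J a$)
$C = -3496240$ ($C = - 580 \left(1 + 123 \left(25 - -24\right)\right) = - 580 \left(1 + 123 \left(25 + 24\right)\right) = - 580 \left(1 + 123 \cdot 49\right) = - 580 \left(1 + 6027\right) = \left(-580\right) 6028 = -3496240$)
$C - -268009 = -3496240 - -268009 = -3496240 + 268009 = -3228231$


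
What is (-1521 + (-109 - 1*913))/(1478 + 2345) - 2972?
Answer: -11364499/3823 ≈ -2972.7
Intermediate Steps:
(-1521 + (-109 - 1*913))/(1478 + 2345) - 2972 = (-1521 + (-109 - 913))/3823 - 2972 = (-1521 - 1022)*(1/3823) - 2972 = -2543*1/3823 - 2972 = -2543/3823 - 2972 = -11364499/3823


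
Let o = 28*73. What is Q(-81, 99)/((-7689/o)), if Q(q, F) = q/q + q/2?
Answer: 80738/7689 ≈ 10.500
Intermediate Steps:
Q(q, F) = 1 + q/2 (Q(q, F) = 1 + q*(½) = 1 + q/2)
o = 2044
Q(-81, 99)/((-7689/o)) = (1 + (½)*(-81))/((-7689/2044)) = (1 - 81/2)/((-7689*1/2044)) = -79/(2*(-7689/2044)) = -79/2*(-2044/7689) = 80738/7689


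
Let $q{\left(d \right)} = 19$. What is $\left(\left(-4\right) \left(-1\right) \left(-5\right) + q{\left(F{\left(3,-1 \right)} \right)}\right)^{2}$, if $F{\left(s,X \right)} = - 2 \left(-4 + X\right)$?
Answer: $1$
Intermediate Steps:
$F{\left(s,X \right)} = 8 - 2 X$
$\left(\left(-4\right) \left(-1\right) \left(-5\right) + q{\left(F{\left(3,-1 \right)} \right)}\right)^{2} = \left(\left(-4\right) \left(-1\right) \left(-5\right) + 19\right)^{2} = \left(4 \left(-5\right) + 19\right)^{2} = \left(-20 + 19\right)^{2} = \left(-1\right)^{2} = 1$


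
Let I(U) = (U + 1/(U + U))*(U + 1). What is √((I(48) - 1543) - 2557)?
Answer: I*√1006554/24 ≈ 41.803*I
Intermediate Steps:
I(U) = (1 + U)*(U + 1/(2*U)) (I(U) = (U + 1/(2*U))*(1 + U) = (1 + U)*(U + 1/(2*U)))
√((I(48) - 1543) - 2557) = √(((½ + 48 + 48² + (½)/48) - 1543) - 2557) = √(((½ + 48 + 2304 + (½)*(1/48)) - 1543) - 2557) = √(((½ + 48 + 2304 + 1/96) - 1543) - 2557) = √((225841/96 - 1543) - 2557) = √(77713/96 - 2557) = √(-167759/96) = I*√1006554/24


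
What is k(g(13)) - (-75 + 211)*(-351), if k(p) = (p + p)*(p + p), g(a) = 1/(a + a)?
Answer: 8067385/169 ≈ 47736.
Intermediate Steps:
g(a) = 1/(2*a)
k(p) = 4*p**2 (k(p) = (2*p)*(2*p) = 4*p**2)
k(g(13)) - (-75 + 211)*(-351) = 4*((1/2)/13)**2 - (-75 + 211)*(-351) = 4*((1/2)*(1/13))**2 - 136*(-351) = 4*(1/26)**2 - 1*(-47736) = 4*(1/676) + 47736 = 1/169 + 47736 = 8067385/169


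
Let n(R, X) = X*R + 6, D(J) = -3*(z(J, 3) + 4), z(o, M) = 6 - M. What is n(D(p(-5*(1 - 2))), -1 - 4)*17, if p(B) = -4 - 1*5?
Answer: 1887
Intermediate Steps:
p(B) = -9 (p(B) = -4 - 5 = -9)
D(J) = -21 (D(J) = -3*((6 - 1*3) + 4) = -3*((6 - 3) + 4) = -3*(3 + 4) = -3*7 = -21)
n(R, X) = 6 + R*X (n(R, X) = R*X + 6 = 6 + R*X)
n(D(p(-5*(1 - 2))), -1 - 4)*17 = (6 - 21*(-1 - 4))*17 = (6 - 21*(-5))*17 = (6 + 105)*17 = 111*17 = 1887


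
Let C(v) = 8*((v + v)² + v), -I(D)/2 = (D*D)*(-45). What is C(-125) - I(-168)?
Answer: -2041160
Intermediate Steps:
I(D) = 90*D² (I(D) = -2*D*D*(-45) = -2*D²*(-45) = -(-90)*D² = 90*D²)
C(v) = 8*v + 32*v² (C(v) = 8*((2*v)² + v) = 8*(4*v² + v) = 8*(v + 4*v²) = 8*v + 32*v²)
C(-125) - I(-168) = 8*(-125)*(1 + 4*(-125)) - 90*(-168)² = 8*(-125)*(1 - 500) - 90*28224 = 8*(-125)*(-499) - 1*2540160 = 499000 - 2540160 = -2041160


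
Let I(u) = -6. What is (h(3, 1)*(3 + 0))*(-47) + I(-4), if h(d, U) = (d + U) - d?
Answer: -147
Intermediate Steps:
h(d, U) = U (h(d, U) = (U + d) - d = U)
(h(3, 1)*(3 + 0))*(-47) + I(-4) = (1*(3 + 0))*(-47) - 6 = (1*3)*(-47) - 6 = 3*(-47) - 6 = -141 - 6 = -147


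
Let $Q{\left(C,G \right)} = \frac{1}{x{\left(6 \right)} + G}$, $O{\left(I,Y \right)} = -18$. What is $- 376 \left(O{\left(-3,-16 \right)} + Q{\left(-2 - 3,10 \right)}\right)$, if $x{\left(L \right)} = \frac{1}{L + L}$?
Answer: $\frac{814416}{121} \approx 6730.7$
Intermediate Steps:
$x{\left(L \right)} = \frac{1}{2 L}$
$Q{\left(C,G \right)} = \frac{1}{\frac{1}{12} + G}$ ($Q{\left(C,G \right)} = \frac{1}{\frac{1}{2 \cdot 6} + G} = \frac{1}{\frac{1}{2} \cdot \frac{1}{6} + G} = \frac{1}{\frac{1}{12} + G}$)
$- 376 \left(O{\left(-3,-16 \right)} + Q{\left(-2 - 3,10 \right)}\right) = - 376 \left(-18 + \frac{12}{1 + 12 \cdot 10}\right) = - 376 \left(-18 + \frac{12}{1 + 120}\right) = - 376 \left(-18 + \frac{12}{121}\right) = \left(-376\right) \left(- \frac{2166}{121}\right) = \frac{814416}{121}$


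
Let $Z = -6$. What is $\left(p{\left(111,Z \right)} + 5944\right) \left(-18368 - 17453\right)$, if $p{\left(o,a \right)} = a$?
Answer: $-212705098$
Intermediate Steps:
$\left(p{\left(111,Z \right)} + 5944\right) \left(-18368 - 17453\right) = \left(-6 + 5944\right) \left(-18368 - 17453\right) = 5938 \left(-35821\right) = -212705098$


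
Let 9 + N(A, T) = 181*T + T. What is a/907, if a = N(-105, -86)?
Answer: -15661/907 ≈ -17.267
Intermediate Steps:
N(A, T) = -9 + 182*T (N(A, T) = -9 + (181*T + T) = -9 + 182*T)
a = -15661 (a = -9 + 182*(-86) = -9 - 15652 = -15661)
a/907 = -15661/907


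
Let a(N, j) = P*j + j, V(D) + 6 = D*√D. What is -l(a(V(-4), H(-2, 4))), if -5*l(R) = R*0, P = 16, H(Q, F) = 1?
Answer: 0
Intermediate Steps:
V(D) = -6 + D^(3/2) (V(D) = -6 + D*√D = -6 + D^(3/2))
a(N, j) = 17*j (a(N, j) = 16*j + j = 17*j)
l(R) = 0 (l(R) = -R*0/5 = -⅕*0 = 0)
-l(a(V(-4), H(-2, 4))) = -1*0 = 0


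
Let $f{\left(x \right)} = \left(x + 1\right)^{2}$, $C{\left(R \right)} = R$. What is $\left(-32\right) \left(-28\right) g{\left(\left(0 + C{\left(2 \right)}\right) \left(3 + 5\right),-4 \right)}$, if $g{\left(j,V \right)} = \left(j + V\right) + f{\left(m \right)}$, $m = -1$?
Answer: $10752$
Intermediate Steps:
$f{\left(x \right)} = \left(1 + x\right)^{2}$
$g{\left(j,V \right)} = V + j$ ($g{\left(j,V \right)} = \left(j + V\right) + \left(1 - 1\right)^{2} = \left(V + j\right) + 0^{2} = \left(V + j\right) + 0 = V + j$)
$\left(-32\right) \left(-28\right) g{\left(\left(0 + C{\left(2 \right)}\right) \left(3 + 5\right),-4 \right)} = \left(-32\right) \left(-28\right) \left(-4 + \left(0 + 2\right) \left(3 + 5\right)\right) = 896 \left(-4 + 2 \cdot 8\right) = 896 \left(-4 + 16\right) = 896 \cdot 12 = 10752$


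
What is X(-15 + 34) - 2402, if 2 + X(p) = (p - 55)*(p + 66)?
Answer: -5464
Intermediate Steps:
X(p) = -2 + (-55 + p)*(66 + p) (X(p) = -2 + (p - 55)*(p + 66) = -2 + (-55 + p)*(66 + p))
X(-15 + 34) - 2402 = (-3632 + (-15 + 34)² + 11*(-15 + 34)) - 2402 = (-3632 + 19² + 11*19) - 2402 = (-3632 + 361 + 209) - 2402 = -3062 - 2402 = -5464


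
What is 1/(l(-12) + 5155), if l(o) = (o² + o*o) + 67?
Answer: 1/5510 ≈ 0.00018149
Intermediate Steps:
l(o) = 67 + 2*o² (l(o) = (o² + o²) + 67 = 2*o² + 67 = 67 + 2*o²)
1/(l(-12) + 5155) = 1/((67 + 2*(-12)²) + 5155) = 1/((67 + 2*144) + 5155) = 1/((67 + 288) + 5155) = 1/(355 + 5155) = 1/5510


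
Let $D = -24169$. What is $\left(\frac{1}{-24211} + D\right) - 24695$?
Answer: $- \frac{1183046305}{24211} \approx -48864.0$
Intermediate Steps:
$\left(\frac{1}{-24211} + D\right) - 24695 = \left(\frac{1}{-24211} - 24169\right) - 24695 = \left(- \frac{1}{24211} - 24169\right) - 24695 = - \frac{585155660}{24211} - 24695 = - \frac{1183046305}{24211}$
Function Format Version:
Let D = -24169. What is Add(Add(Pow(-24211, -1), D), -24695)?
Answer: Rational(-1183046305, 24211) ≈ -48864.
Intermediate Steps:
Add(Add(Pow(-24211, -1), D), -24695) = Add(Add(Pow(-24211, -1), -24169), -24695) = Add(Add(Rational(-1, 24211), -24169), -24695) = Add(Rational(-585155660, 24211), -24695) = Rational(-1183046305, 24211)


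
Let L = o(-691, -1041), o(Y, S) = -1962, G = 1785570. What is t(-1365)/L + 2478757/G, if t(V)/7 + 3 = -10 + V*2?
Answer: 61553539/5508315 ≈ 11.175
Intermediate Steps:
L = -1962
t(V) = -91 + 14*V (t(V) = -21 + 7*(-10 + V*2) = -21 + 7*(-10 + 2*V) = -21 + (-70 + 14*V) = -91 + 14*V)
t(-1365)/L + 2478757/G = (-91 + 14*(-1365))/(-1962) + 2478757/1785570 = (-91 - 19110)*(-1/1962) + 2478757*(1/1785570) = -19201*(-1/1962) + 46769/33690 = 19201/1962 + 46769/33690 = 61553539/5508315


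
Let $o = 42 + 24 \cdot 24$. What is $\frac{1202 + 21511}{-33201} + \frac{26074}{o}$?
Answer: $\frac{47313680}{1139901} \approx 41.507$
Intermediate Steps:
$o = 618$ ($o = 42 + 576 = 618$)
$\frac{1202 + 21511}{-33201} + \frac{26074}{o} = \frac{1202 + 21511}{-33201} + \frac{26074}{618} = 22713 \left(- \frac{1}{33201}\right) + 26074 \cdot \frac{1}{618} = - \frac{7571}{11067} + \frac{13037}{309} = \frac{47313680}{1139901}$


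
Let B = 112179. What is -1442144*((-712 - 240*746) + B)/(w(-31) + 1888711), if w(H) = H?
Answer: 12181249564/236085 ≈ 51597.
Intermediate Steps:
-1442144*((-712 - 240*746) + B)/(w(-31) + 1888711) = -1442144*((-712 - 240*746) + 112179)/(-31 + 1888711) = -1442144/(1888680/((-712 - 179040) + 112179)) = -1442144/(1888680/(-179752 + 112179)) = -1442144/(1888680/(-67573)) = -1442144/(1888680*(-1/67573)) = -1442144/(-1888680/67573) = -1442144*(-67573/1888680) = 12181249564/236085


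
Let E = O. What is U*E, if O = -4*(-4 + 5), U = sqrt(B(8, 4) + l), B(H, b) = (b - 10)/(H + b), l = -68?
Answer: -2*I*sqrt(274) ≈ -33.106*I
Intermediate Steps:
B(H, b) = (-10 + b)/(H + b)
U = I*sqrt(274)/2 (U = sqrt((-10 + 4)/(8 + 4) - 68) = sqrt(-6/12 - 68) = sqrt((1/12)*(-6) - 68) = sqrt(-1/2 - 68) = sqrt(-137/2) = I*sqrt(274)/2 ≈ 8.2765*I)
O = -4 (O = -4*1 = -4)
E = -4
U*E = (I*sqrt(274)/2)*(-4) = -2*I*sqrt(274)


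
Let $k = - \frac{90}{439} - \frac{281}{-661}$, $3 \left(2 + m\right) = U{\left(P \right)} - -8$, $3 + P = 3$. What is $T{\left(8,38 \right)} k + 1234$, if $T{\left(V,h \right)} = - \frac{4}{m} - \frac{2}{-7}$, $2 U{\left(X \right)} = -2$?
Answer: $\frac{2501328944}{2031253} \approx 1231.4$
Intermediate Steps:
$P = 0$ ($P = -3 + 3 = 0$)
$U{\left(X \right)} = -1$ ($U{\left(X \right)} = \frac{1}{2} \left(-2\right) = -1$)
$m = \frac{1}{3}$ ($m = -2 + \frac{-1 - -8}{3} = -2 + \frac{-1 + 8}{3} = -2 + \frac{1}{3} \cdot 7 = -2 + \frac{7}{3} = \frac{1}{3} \approx 0.33333$)
$k = \frac{63869}{290179}$ ($k = \left(-90\right) \frac{1}{439} - - \frac{281}{661} = - \frac{90}{439} + \frac{281}{661} = \frac{63869}{290179} \approx 0.2201$)
$T{\left(V,h \right)} = - \frac{82}{7}$ ($T{\left(V,h \right)} = - 4 \frac{1}{\frac{1}{3}} - \frac{2}{-7} = \left(-4\right) 3 - - \frac{2}{7} = -12 + \frac{2}{7} = - \frac{82}{7}$)
$T{\left(8,38 \right)} k + 1234 = \left(- \frac{82}{7}\right) \frac{63869}{290179} + 1234 = - \frac{5237258}{2031253} + 1234 = \frac{2501328944}{2031253}$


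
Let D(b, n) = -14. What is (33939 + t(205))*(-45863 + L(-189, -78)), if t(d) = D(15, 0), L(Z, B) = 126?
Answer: -1551627725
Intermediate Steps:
t(d) = -14
(33939 + t(205))*(-45863 + L(-189, -78)) = (33939 - 14)*(-45863 + 126) = 33925*(-45737) = -1551627725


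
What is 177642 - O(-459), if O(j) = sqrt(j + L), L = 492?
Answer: 177642 - sqrt(33) ≈ 1.7764e+5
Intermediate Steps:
O(j) = sqrt(492 + j) (O(j) = sqrt(j + 492) = sqrt(492 + j))
177642 - O(-459) = 177642 - sqrt(492 - 459) = 177642 - sqrt(33)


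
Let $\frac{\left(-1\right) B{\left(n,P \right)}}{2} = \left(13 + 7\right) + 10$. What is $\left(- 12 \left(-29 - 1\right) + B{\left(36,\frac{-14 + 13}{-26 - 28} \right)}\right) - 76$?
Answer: $224$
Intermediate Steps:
$B{\left(n,P \right)} = -60$ ($B{\left(n,P \right)} = - 2 \left(\left(13 + 7\right) + 10\right) = - 2 \left(20 + 10\right) = \left(-2\right) 30 = -60$)
$\left(- 12 \left(-29 - 1\right) + B{\left(36,\frac{-14 + 13}{-26 - 28} \right)}\right) - 76 = \left(- 12 \left(-29 - 1\right) - 60\right) - 76 = \left(\left(-12\right) \left(-30\right) - 60\right) - 76 = \left(360 - 60\right) - 76 = 300 - 76 = 224$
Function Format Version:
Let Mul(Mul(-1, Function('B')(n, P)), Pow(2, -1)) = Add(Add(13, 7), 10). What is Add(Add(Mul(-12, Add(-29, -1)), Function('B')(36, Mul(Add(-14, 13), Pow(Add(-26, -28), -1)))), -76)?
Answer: 224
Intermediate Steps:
Function('B')(n, P) = -60 (Function('B')(n, P) = Mul(-2, Add(Add(13, 7), 10)) = Mul(-2, Add(20, 10)) = Mul(-2, 30) = -60)
Add(Add(Mul(-12, Add(-29, -1)), Function('B')(36, Mul(Add(-14, 13), Pow(Add(-26, -28), -1)))), -76) = Add(Add(Mul(-12, Add(-29, -1)), -60), -76) = Add(Add(Mul(-12, -30), -60), -76) = Add(Add(360, -60), -76) = Add(300, -76) = 224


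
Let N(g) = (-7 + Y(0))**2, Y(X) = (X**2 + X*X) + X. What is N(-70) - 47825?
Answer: -47776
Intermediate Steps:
Y(X) = X + 2*X**2 (Y(X) = (X**2 + X**2) + X = 2*X**2 + X = X + 2*X**2)
N(g) = 49 (N(g) = (-7 + 0*(1 + 2*0))**2 = (-7 + 0*(1 + 0))**2 = (-7 + 0*1)**2 = (-7 + 0)**2 = (-7)**2 = 49)
N(-70) - 47825 = 49 - 47825 = -47776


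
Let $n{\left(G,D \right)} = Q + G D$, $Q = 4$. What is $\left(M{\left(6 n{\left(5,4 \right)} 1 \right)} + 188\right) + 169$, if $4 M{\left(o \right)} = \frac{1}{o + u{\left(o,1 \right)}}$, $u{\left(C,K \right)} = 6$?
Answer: $\frac{214201}{600} \approx 357.0$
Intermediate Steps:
$n{\left(G,D \right)} = 4 + D G$ ($n{\left(G,D \right)} = 4 + G D = 4 + D G$)
$M{\left(o \right)} = \frac{1}{4 \left(6 + o\right)}$ ($M{\left(o \right)} = \frac{1}{4 \left(o + 6\right)} = \frac{1}{4 \left(6 + o\right)}$)
$\left(M{\left(6 n{\left(5,4 \right)} 1 \right)} + 188\right) + 169 = \left(\frac{1}{4 \left(6 + 6 \left(4 + 4 \cdot 5\right) 1\right)} + 188\right) + 169 = \left(\frac{1}{4 \left(6 + 6 \left(4 + 20\right) 1\right)} + 188\right) + 169 = \left(\frac{1}{4 \left(6 + 6 \cdot 24 \cdot 1\right)} + 188\right) + 169 = \left(\frac{1}{4 \left(6 + 144 \cdot 1\right)} + 188\right) + 169 = \left(\frac{1}{4 \left(6 + 144\right)} + 188\right) + 169 = \left(\frac{1}{4 \cdot 150} + 188\right) + 169 = \left(\frac{1}{4} \cdot \frac{1}{150} + 188\right) + 169 = \left(\frac{1}{600} + 188\right) + 169 = \frac{112801}{600} + 169 = \frac{214201}{600}$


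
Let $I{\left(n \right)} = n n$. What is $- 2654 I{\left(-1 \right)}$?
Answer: $-2654$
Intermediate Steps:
$I{\left(n \right)} = n^{2}$
$- 2654 I{\left(-1 \right)} = - 2654 \left(-1\right)^{2} = \left(-2654\right) 1 = -2654$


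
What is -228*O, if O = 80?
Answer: -18240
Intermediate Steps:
-228*O = -228*80 = -18240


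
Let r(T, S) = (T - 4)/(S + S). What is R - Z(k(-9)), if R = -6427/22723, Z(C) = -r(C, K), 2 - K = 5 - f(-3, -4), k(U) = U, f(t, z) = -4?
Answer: 205421/318122 ≈ 0.64573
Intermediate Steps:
K = -7 (K = 2 - (5 - 1*(-4)) = 2 - (5 + 4) = 2 - 1*9 = 2 - 9 = -7)
r(T, S) = (-4 + T)/(2*S) (r(T, S) = (-4 + T)/((2*S)) = (-4 + T)*(1/(2*S)) = (-4 + T)/(2*S))
Z(C) = -2/7 + C/14 (Z(C) = -(-4 + C)/(2*(-7)) = -(-1)*(-4 + C)/(2*7) = -(2/7 - C/14) = -2/7 + C/14)
R = -6427/22723 (R = -6427*1/22723 = -6427/22723 ≈ -0.28284)
R - Z(k(-9)) = -6427/22723 - (-2/7 + (1/14)*(-9)) = -6427/22723 - (-2/7 - 9/14) = -6427/22723 - 1*(-13/14) = -6427/22723 + 13/14 = 205421/318122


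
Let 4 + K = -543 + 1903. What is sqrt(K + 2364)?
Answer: 2*sqrt(930) ≈ 60.992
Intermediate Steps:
K = 1356 (K = -4 + (-543 + 1903) = -4 + 1360 = 1356)
sqrt(K + 2364) = sqrt(1356 + 2364) = sqrt(3720) = 2*sqrt(930)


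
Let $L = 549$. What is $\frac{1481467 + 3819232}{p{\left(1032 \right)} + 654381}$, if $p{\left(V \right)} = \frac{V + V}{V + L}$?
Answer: $\frac{2793468373}{344859475} \approx 8.1003$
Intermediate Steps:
$p{\left(V \right)} = \frac{2 V}{549 + V}$ ($p{\left(V \right)} = \frac{V + V}{V + 549} = \frac{2 V}{549 + V}$)
$\frac{1481467 + 3819232}{p{\left(1032 \right)} + 654381} = \frac{1481467 + 3819232}{2 \cdot 1032 \frac{1}{549 + 1032} + 654381} = \frac{5300699}{2 \cdot 1032 \cdot \frac{1}{1581} + 654381} = \frac{5300699}{\frac{688}{527} + 654381} = \frac{5300699}{\frac{344859475}{527}} = 5300699 \cdot \frac{527}{344859475} = \frac{2793468373}{344859475}$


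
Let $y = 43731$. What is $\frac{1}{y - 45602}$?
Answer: $- \frac{1}{1871} \approx -0.00053447$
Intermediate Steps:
$\frac{1}{y - 45602} = \frac{1}{43731 - 45602} = \frac{1}{-1871} = - \frac{1}{1871}$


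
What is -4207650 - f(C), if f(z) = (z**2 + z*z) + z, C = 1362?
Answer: -7919100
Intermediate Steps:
f(z) = z + 2*z**2 (f(z) = (z**2 + z**2) + z = 2*z**2 + z = z + 2*z**2)
-4207650 - f(C) = -4207650 - 1362*(1 + 2*1362) = -4207650 - 1362*(1 + 2724) = -4207650 - 1362*2725 = -4207650 - 1*3711450 = -4207650 - 3711450 = -7919100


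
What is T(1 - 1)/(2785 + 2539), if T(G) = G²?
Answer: 0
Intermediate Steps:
T(1 - 1)/(2785 + 2539) = (1 - 1)²/(2785 + 2539) = 0²/5324 = (1/5324)*0 = 0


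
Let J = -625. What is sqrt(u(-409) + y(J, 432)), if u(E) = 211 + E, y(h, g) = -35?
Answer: I*sqrt(233) ≈ 15.264*I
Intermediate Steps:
sqrt(u(-409) + y(J, 432)) = sqrt((211 - 409) - 35) = sqrt(-198 - 35) = sqrt(-233) = I*sqrt(233)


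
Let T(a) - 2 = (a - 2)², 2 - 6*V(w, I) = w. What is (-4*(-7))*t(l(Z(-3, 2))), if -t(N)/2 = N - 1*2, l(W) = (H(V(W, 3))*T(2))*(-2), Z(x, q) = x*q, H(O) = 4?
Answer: 1008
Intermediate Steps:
V(w, I) = ⅓ - w/6
T(a) = 2 + (-2 + a)² (T(a) = 2 + (a - 2)² = 2 + (-2 + a)²)
Z(x, q) = q*x
l(W) = -16 (l(W) = (4*(2 + (-2 + 2)²))*(-2) = (4*(2 + 0²))*(-2) = (4*(2 + 0))*(-2) = (4*2)*(-2) = 8*(-2) = -16)
t(N) = 4 - 2*N (t(N) = -2*(N - 1*2) = -2*(N - 2) = -2*(-2 + N) = 4 - 2*N)
(-4*(-7))*t(l(Z(-3, 2))) = (-4*(-7))*(4 - 2*(-16)) = 28*(4 + 32) = 28*36 = 1008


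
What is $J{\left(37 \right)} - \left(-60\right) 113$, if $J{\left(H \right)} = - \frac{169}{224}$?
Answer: $\frac{1518551}{224} \approx 6779.2$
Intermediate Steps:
$J{\left(H \right)} = - \frac{169}{224}$ ($J{\left(H \right)} = \left(-169\right) \frac{1}{224} = - \frac{169}{224}$)
$J{\left(37 \right)} - \left(-60\right) 113 = - \frac{169}{224} - \left(-60\right) 113 = - \frac{169}{224} - -6780 = - \frac{169}{224} + 6780 = \frac{1518551}{224}$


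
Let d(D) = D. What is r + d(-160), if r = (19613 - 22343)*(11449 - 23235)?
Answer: 32175620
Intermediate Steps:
r = 32175780 (r = -2730*(-11786) = 32175780)
r + d(-160) = 32175780 - 160 = 32175620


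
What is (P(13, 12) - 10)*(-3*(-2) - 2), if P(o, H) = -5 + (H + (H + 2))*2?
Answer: 148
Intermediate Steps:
P(o, H) = -1 + 4*H (P(o, H) = -5 + (H + (2 + H))*2 = -5 + (2 + 2*H)*2 = -5 + (4 + 4*H) = -1 + 4*H)
(P(13, 12) - 10)*(-3*(-2) - 2) = ((-1 + 4*12) - 10)*(-3*(-2) - 2) = ((-1 + 48) - 10)*(6 - 2) = (47 - 10)*4 = 37*4 = 148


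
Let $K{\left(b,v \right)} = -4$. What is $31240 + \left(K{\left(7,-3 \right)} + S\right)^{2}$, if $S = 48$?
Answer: $33176$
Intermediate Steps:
$31240 + \left(K{\left(7,-3 \right)} + S\right)^{2} = 31240 + \left(-4 + 48\right)^{2} = 31240 + 44^{2} = 31240 + 1936 = 33176$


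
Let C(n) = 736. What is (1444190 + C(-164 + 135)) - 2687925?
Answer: -1242999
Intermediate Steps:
(1444190 + C(-164 + 135)) - 2687925 = (1444190 + 736) - 2687925 = 1444926 - 2687925 = -1242999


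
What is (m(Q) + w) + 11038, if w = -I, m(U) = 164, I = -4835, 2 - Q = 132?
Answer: 16037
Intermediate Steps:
Q = -130 (Q = 2 - 1*132 = 2 - 132 = -130)
w = 4835 (w = -1*(-4835) = 4835)
(m(Q) + w) + 11038 = (164 + 4835) + 11038 = 4999 + 11038 = 16037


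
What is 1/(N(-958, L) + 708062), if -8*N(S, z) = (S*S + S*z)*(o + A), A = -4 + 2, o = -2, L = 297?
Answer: 1/1024681 ≈ 9.7591e-7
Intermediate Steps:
A = -2
N(S, z) = S²/2 + S*z/2 (N(S, z) = -(S*S + S*z)*(-2 - 2)/8 = -(S² + S*z)*(-4)/8 = -(-4*S² - 4*S*z)/8 = S²/2 + S*z/2)
1/(N(-958, L) + 708062) = 1/((½)*(-958)*(-958 + 297) + 708062) = 1/((½)*(-958)*(-661) + 708062) = 1/(316619 + 708062) = 1/1024681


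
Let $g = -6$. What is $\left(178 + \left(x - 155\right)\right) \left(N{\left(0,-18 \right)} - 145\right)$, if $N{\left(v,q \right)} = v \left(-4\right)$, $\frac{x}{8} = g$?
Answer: $3625$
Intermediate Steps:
$x = -48$ ($x = 8 \left(-6\right) = -48$)
$N{\left(v,q \right)} = - 4 v$
$\left(178 + \left(x - 155\right)\right) \left(N{\left(0,-18 \right)} - 145\right) = \left(178 - 203\right) \left(\left(-4\right) 0 - 145\right) = \left(178 - 203\right) \left(0 - 145\right) = \left(-25\right) \left(-145\right) = 3625$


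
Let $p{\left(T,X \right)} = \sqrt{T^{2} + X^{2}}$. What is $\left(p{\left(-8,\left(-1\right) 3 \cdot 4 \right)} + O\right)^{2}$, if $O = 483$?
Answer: $233497 + 3864 \sqrt{13} \approx 2.4743 \cdot 10^{5}$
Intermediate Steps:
$\left(p{\left(-8,\left(-1\right) 3 \cdot 4 \right)} + O\right)^{2} = \left(\sqrt{\left(-8\right)^{2} + \left(\left(-1\right) 3 \cdot 4\right)^{2}} + 483\right)^{2} = \left(\sqrt{64 + \left(\left(-3\right) 4\right)^{2}} + 483\right)^{2} = \left(\sqrt{64 + \left(-12\right)^{2}} + 483\right)^{2} = \left(\sqrt{64 + 144} + 483\right)^{2} = \left(\sqrt{208} + 483\right)^{2} = \left(4 \sqrt{13} + 483\right)^{2} = \left(483 + 4 \sqrt{13}\right)^{2}$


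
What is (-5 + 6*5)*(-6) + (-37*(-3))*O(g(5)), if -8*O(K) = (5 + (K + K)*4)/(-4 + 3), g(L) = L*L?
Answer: 21555/8 ≈ 2694.4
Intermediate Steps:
g(L) = L**2
O(K) = 5/8 + K (O(K) = -(5 + (K + K)*4)/(8*(-4 + 3)) = -(5 + (2*K)*4)/(8*(-1)) = -(5 + 8*K)*(-1)/8 = -(-5 - 8*K)/8 = 5/8 + K)
(-5 + 6*5)*(-6) + (-37*(-3))*O(g(5)) = (-5 + 6*5)*(-6) + (-37*(-3))*(5/8 + 5**2) = (-5 + 30)*(-6) + 111*(5/8 + 25) = 25*(-6) + 111*(205/8) = -150 + 22755/8 = 21555/8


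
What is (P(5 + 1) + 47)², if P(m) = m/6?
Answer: 2304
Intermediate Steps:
P(m) = m/6 (P(m) = m*(⅙) = m/6)
(P(5 + 1) + 47)² = ((5 + 1)/6 + 47)² = ((⅙)*6 + 47)² = (1 + 47)² = 48² = 2304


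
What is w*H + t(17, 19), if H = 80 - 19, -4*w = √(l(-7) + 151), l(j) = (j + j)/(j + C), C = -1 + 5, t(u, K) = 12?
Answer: 12 - 61*√1401/12 ≈ -178.27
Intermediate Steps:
C = 4
l(j) = 2*j/(4 + j) (l(j) = (j + j)/(j + 4) = (2*j)/(4 + j) = 2*j/(4 + j))
w = -√1401/12 (w = -√(2*(-7)/(4 - 7) + 151)/4 = -√(2*(-7)/(-3) + 151)/4 = -√(2*(-7)*(-⅓) + 151)/4 = -√(14/3 + 151)/4 = -√1401/12 ≈ -3.1192)
H = 61
w*H + t(17, 19) = -√1401/12*61 + 12 = -61*√1401/12 + 12 = 12 - 61*√1401/12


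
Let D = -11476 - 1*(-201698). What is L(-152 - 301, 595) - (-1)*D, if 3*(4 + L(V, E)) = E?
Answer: 571249/3 ≈ 1.9042e+5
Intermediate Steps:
L(V, E) = -4 + E/3
D = 190222 (D = -11476 + 201698 = 190222)
L(-152 - 301, 595) - (-1)*D = (-4 + (⅓)*595) - (-1)*190222 = (-4 + 595/3) - 1*(-190222) = 583/3 + 190222 = 571249/3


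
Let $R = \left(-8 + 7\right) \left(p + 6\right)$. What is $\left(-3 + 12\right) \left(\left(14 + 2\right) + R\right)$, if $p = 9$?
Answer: $9$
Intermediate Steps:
$R = -15$ ($R = \left(-8 + 7\right) \left(9 + 6\right) = \left(-1\right) 15 = -15$)
$\left(-3 + 12\right) \left(\left(14 + 2\right) + R\right) = \left(-3 + 12\right) \left(\left(14 + 2\right) - 15\right) = 9 \left(16 - 15\right) = 9 \cdot 1 = 9$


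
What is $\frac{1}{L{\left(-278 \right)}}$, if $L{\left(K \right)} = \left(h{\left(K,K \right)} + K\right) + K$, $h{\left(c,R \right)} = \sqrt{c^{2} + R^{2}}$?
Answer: $- \frac{1}{278} - \frac{\sqrt{2}}{556} \approx -0.0061407$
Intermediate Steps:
$h{\left(c,R \right)} = \sqrt{R^{2} + c^{2}}$
$L{\left(K \right)} = 2 K + \sqrt{2} \sqrt{K^{2}}$ ($L{\left(K \right)} = \left(\sqrt{K^{2} + K^{2}} + K\right) + K = \left(\sqrt{2 K^{2}} + K\right) + K = \left(\sqrt{2} \sqrt{K^{2}} + K\right) + K = \left(K + \sqrt{2} \sqrt{K^{2}}\right) + K = 2 K + \sqrt{2} \sqrt{K^{2}}$)
$\frac{1}{L{\left(-278 \right)}} = \frac{1}{2 \left(-278\right) + \sqrt{2} \sqrt{\left(-278\right)^{2}}} = \frac{1}{-556 + \sqrt{2} \sqrt{77284}} = \frac{1}{-556 + \sqrt{2} \cdot 278} = \frac{1}{-556 + 278 \sqrt{2}}$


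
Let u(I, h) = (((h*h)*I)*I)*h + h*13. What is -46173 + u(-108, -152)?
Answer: -40961776661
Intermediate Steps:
u(I, h) = 13*h + I²*h³ (u(I, h) = ((h²*I)*I)*h + 13*h = ((I*h²)*I)*h + 13*h = (I²*h²)*h + 13*h = I²*h³ + 13*h = 13*h + I²*h³)
-46173 + u(-108, -152) = -46173 - 152*(13 + (-108)²*(-152)²) = -46173 - 152*(13 + 11664*23104) = -46173 - 152*(13 + 269485056) = -46173 - 152*269485069 = -46173 - 40961730488 = -40961776661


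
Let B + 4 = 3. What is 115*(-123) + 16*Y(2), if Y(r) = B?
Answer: -14161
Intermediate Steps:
B = -1 (B = -4 + 3 = -1)
Y(r) = -1
115*(-123) + 16*Y(2) = 115*(-123) + 16*(-1) = -14145 - 16 = -14161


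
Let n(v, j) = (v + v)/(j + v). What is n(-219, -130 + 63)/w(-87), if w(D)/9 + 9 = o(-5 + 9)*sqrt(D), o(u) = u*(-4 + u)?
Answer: -73/3861 ≈ -0.018907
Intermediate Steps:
w(D) = -81 (w(D) = -81 + 9*(((-5 + 9)*(-4 + (-5 + 9)))*sqrt(D)) = -81 + 9*((4*(-4 + 4))*sqrt(D)) = -81 + 9*((4*0)*sqrt(D)) = -81 + 9*(0*sqrt(D)) = -81 + 9*0 = -81 + 0 = -81)
n(v, j) = 2*v/(j + v) (n(v, j) = (2*v)/(j + v) = 2*v/(j + v))
n(-219, -130 + 63)/w(-87) = (2*(-219)/((-130 + 63) - 219))/(-81) = (2*(-219)/(-67 - 219))*(-1/81) = (2*(-219)/(-286))*(-1/81) = (2*(-219)*(-1/286))*(-1/81) = (219/143)*(-1/81) = -73/3861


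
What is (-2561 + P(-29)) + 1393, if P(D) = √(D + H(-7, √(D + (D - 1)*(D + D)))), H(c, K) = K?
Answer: -1168 + √(-29 + √1711) ≈ -1164.5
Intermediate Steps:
P(D) = √(D + √(D + 2*D*(-1 + D))) (P(D) = √(D + √(D + (D - 1)*(D + D))) = √(D + √(D + (-1 + D)*(2*D))) = √(D + √(D + 2*D*(-1 + D))))
(-2561 + P(-29)) + 1393 = (-2561 + √(-29 + √(-29*(-1 + 2*(-29))))) + 1393 = (-2561 + √(-29 + √(-29*(-1 - 58)))) + 1393 = (-2561 + √(-29 + √(-29*(-59)))) + 1393 = (-2561 + √(-29 + √1711)) + 1393 = -1168 + √(-29 + √1711)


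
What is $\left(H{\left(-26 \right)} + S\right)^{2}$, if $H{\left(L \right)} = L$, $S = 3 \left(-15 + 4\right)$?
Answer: $3481$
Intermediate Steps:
$S = -33$ ($S = 3 \left(-11\right) = -33$)
$\left(H{\left(-26 \right)} + S\right)^{2} = \left(-26 - 33\right)^{2} = \left(-59\right)^{2} = 3481$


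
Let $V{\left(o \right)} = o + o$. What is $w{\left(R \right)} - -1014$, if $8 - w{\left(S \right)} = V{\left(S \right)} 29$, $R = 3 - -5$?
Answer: $558$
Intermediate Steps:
$V{\left(o \right)} = 2 o$
$R = 8$ ($R = 3 + 5 = 8$)
$w{\left(S \right)} = 8 - 58 S$ ($w{\left(S \right)} = 8 - 2 S 29 = 8 - 58 S$)
$w{\left(R \right)} - -1014 = \left(8 - 464\right) - -1014 = \left(8 - 464\right) + 1014 = -456 + 1014 = 558$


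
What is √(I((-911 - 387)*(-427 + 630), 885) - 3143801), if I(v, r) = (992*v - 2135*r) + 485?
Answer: I*√266418839 ≈ 16322.0*I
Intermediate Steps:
I(v, r) = 485 - 2135*r + 992*v (I(v, r) = (-2135*r + 992*v) + 485 = 485 - 2135*r + 992*v)
√(I((-911 - 387)*(-427 + 630), 885) - 3143801) = √((485 - 2135*885 + 992*((-911 - 387)*(-427 + 630))) - 3143801) = √((485 - 1889475 + 992*(-1298*203)) - 3143801) = √((485 - 1889475 + 992*(-263494)) - 3143801) = √((485 - 1889475 - 261386048) - 3143801) = √(-263275038 - 3143801) = √(-266418839) = I*√266418839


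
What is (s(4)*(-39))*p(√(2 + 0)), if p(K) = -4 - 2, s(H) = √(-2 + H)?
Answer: 234*√2 ≈ 330.93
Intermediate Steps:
p(K) = -6
(s(4)*(-39))*p(√(2 + 0)) = (√(-2 + 4)*(-39))*(-6) = (√2*(-39))*(-6) = -39*√2*(-6) = 234*√2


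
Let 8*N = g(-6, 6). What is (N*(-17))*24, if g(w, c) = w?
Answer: 306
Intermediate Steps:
N = -3/4 (N = (1/8)*(-6) = -3/4 ≈ -0.75000)
(N*(-17))*24 = -3/4*(-17)*24 = (51/4)*24 = 306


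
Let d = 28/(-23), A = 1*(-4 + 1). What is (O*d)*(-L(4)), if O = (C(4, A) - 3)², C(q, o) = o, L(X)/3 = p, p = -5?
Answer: -15120/23 ≈ -657.39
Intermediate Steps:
L(X) = -15 (L(X) = 3*(-5) = -15)
A = -3 (A = 1*(-3) = -3)
d = -28/23 (d = 28*(-1/23) = -28/23 ≈ -1.2174)
O = 36 (O = (-3 - 3)² = (-6)² = 36)
(O*d)*(-L(4)) = (36*(-28/23))*(-1*(-15)) = -1008/23*15 = -15120/23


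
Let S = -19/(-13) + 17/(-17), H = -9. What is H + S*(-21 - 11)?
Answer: -309/13 ≈ -23.769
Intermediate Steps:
S = 6/13 (S = -19*(-1/13) + 17*(-1/17) = 19/13 - 1 = 6/13 ≈ 0.46154)
H + S*(-21 - 11) = -9 + 6*(-21 - 11)/13 = -9 + (6/13)*(-32) = -9 - 192/13 = -309/13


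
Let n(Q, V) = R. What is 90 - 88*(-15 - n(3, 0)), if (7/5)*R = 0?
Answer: 1410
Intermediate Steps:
R = 0 (R = (5/7)*0 = 0)
n(Q, V) = 0
90 - 88*(-15 - n(3, 0)) = 90 - 88*(-15 - 1*0) = 90 - 88*(-15 + 0) = 90 - 88*(-15) = 90 + 1320 = 1410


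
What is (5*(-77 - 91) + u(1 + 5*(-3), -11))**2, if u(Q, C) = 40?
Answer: 640000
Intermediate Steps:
(5*(-77 - 91) + u(1 + 5*(-3), -11))**2 = (5*(-77 - 91) + 40)**2 = (5*(-168) + 40)**2 = (-840 + 40)**2 = (-800)**2 = 640000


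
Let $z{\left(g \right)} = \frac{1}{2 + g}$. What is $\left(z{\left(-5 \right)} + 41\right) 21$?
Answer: $854$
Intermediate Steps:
$\left(z{\left(-5 \right)} + 41\right) 21 = \left(\frac{1}{2 - 5} + 41\right) 21 = \left(\frac{1}{-3} + 41\right) 21 = \left(- \frac{1}{3} + 41\right) 21 = \frac{122}{3} \cdot 21 = 854$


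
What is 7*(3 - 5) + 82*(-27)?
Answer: -2228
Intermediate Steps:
7*(3 - 5) + 82*(-27) = 7*(-2) - 2214 = -14 - 2214 = -2228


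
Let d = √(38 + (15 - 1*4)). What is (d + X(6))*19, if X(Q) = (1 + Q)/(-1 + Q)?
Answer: 798/5 ≈ 159.60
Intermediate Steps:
X(Q) = (1 + Q)/(-1 + Q)
d = 7 (d = √(38 + (15 - 4)) = √(38 + 11) = √49 = 7)
(d + X(6))*19 = (7 + (1 + 6)/(-1 + 6))*19 = (7 + 7/5)*19 = (42/5)*19 = 798/5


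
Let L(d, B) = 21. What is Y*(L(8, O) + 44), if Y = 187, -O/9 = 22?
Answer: 12155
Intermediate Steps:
O = -198 (O = -9*22 = -198)
Y*(L(8, O) + 44) = 187*(21 + 44) = 187*65 = 12155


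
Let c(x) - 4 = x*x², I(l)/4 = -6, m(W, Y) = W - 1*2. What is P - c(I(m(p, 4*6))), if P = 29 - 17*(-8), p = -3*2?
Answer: 13985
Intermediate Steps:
p = -6
m(W, Y) = -2 + W (m(W, Y) = W - 2 = -2 + W)
P = 165 (P = 29 + 136 = 165)
I(l) = -24 (I(l) = 4*(-6) = -24)
c(x) = 4 + x³ (c(x) = 4 + x*x² = 4 + x³)
P - c(I(m(p, 4*6))) = 165 - (4 + (-24)³) = 165 - (4 - 13824) = 165 - 1*(-13820) = 165 + 13820 = 13985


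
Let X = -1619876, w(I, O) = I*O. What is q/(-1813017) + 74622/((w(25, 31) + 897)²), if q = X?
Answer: 2331895191079/2534220658464 ≈ 0.92016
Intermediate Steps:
q = -1619876
q/(-1813017) + 74622/((w(25, 31) + 897)²) = -1619876/(-1813017) + 74622/((25*31 + 897)²) = -1619876*(-1/1813017) + 74622/((775 + 897)²) = 1619876/1813017 + 74622/(1672²) = 1619876/1813017 + 74622/2795584 = 1619876/1813017 + 74622*(1/2795584) = 1619876/1813017 + 37311/1397792 = 2331895191079/2534220658464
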